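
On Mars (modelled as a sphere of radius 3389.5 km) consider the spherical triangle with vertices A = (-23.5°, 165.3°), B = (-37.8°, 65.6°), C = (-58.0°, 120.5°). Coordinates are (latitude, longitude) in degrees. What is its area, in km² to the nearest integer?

Side lengths (central angles): a = 0.7067, b = 0.8190, c = 1.4482 rad; semiperimeter s = 1.4869.
By l'Huilier's theorem, tan(E/4) = √[tan(s/2) tan((s−a)/2) tan((s−b)/2) tan((s−c)/2)], giving spherical excess E = 0.2014 rad.
Area = E·R² = 0.2014 × (3389.5)² ≈ 2313755 km².

2313755 km²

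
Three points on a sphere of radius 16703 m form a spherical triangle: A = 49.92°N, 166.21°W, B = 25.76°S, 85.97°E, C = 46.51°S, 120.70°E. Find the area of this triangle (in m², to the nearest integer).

Side lengths (central angles): a = 0.6011, b = 2.0111, c = 2.1060 rad; semiperimeter s = 2.3591.
By l'Huilier's theorem, tan(E/4) = √[tan(s/2) tan((s−a)/2) tan((s−b)/2) tan((s−c)/2)], giving spherical excess E = 1.0018 rad.
Area = E·R² = 1.0018 × (16703)² ≈ 279502098 m².

279502098 m²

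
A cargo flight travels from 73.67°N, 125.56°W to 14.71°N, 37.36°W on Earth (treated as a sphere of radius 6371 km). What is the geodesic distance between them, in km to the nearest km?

With latitudes φ₁ = 73.670°, φ₂ = 14.710° and longitude difference Δλ = 88.200°:
cos c = sin φ₁ sin φ₂ + cos φ₁ cos φ₂ cos Δλ = (0.9597)(0.2539) + (0.2812)(0.9672)(0.0314) = 0.25223,
so c = arccos(0.25223) = 1.31582 rad.
Distance = R·c = 6371 × 1.3158 ≈ 8383 km.

8383 km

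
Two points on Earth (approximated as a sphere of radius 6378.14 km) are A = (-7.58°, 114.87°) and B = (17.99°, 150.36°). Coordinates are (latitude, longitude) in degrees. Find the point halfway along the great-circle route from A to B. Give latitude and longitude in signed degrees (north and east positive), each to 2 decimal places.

Central angle δ = 0.7570 rad. Interpolating on the sphere with fraction f = 0.5:
P = [sin((1−f)δ)·A + sin(fδ)·B] / sin δ = 0.5381·A + 0.5381·B in Cartesian coordinates,
giving P = (-0.6691, 0.7370, 0.0952), i.e. latitude 5.46°, longitude 132.24°.

5.46°, 132.24°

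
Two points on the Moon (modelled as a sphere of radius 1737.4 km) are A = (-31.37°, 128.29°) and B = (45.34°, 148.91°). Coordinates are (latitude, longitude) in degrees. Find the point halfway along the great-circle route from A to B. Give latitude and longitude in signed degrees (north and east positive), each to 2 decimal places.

The central angle between A and B is δ = 1.3782 rad.
With f = 0.5, the slerp weights are sin((1−f)δ)/sin δ = 0.6478 and sin(fδ)/sin δ = 0.6478.
Weighted sum of the unit vectors: (0.6478)·(-0.5291,0.6702,-0.5206) + (0.6478)·(-0.6019,0.3630,0.7113) = (-0.7327, 0.6693, 0.1236).
Converting back: φ = atan2(z, √(x²+y²)) = 7.10°, λ = atan2(y, x) = 137.59°.

7.10°, 137.59°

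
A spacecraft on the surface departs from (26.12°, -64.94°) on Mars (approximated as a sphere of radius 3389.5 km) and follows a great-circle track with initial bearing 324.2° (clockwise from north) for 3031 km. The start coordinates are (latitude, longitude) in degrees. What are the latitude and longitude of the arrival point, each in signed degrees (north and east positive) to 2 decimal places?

57.51°, -123.05°

Angular distance δ = d/R = 3031/3389.5 = 0.89423 rad; initial bearing θ = 5.6584 rad.
sin φ₂ = sin φ₁ cos δ + cos φ₁ sin δ cos θ = (0.4403)(0.6261) + (0.8979)(0.7797)(0.8111) = 0.8435, so φ₂ = 57.51°.
Δλ = atan2(sin θ sin δ cos φ₁, cos δ − sin φ₁ sin φ₂) = atan2(-0.4095, 0.2548) = -58.113°.
λ₂ = -64.940° − 58.113° = -123.05°.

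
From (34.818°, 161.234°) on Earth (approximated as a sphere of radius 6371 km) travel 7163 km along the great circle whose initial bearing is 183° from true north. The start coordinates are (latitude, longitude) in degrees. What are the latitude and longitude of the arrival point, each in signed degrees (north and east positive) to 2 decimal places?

-29.53°, 158.12°

Angular distance δ = d/R = 7163/6371 = 1.12431 rad; initial bearing θ = 3.1940 rad.
sin φ₂ = sin φ₁ cos δ + cos φ₁ sin δ cos θ = (0.5710)(0.4318) + (0.8210)(0.9020)(-0.9986) = -0.4929, so φ₂ = -29.53°.
Δλ = atan2(sin θ sin δ cos φ₁, cos δ − sin φ₁ sin φ₂) = atan2(-0.0388, 0.7132) = -3.110°.
λ₂ = 161.234° − 3.110° = 158.12°.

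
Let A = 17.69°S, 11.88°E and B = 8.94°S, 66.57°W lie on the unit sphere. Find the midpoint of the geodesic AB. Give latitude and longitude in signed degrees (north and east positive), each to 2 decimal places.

Central angle δ = 1.3329 rad. Interpolating on the sphere with fraction f = 0.5:
P = [sin((1−f)δ)·A + sin(fδ)·B] / sin δ = 0.6361·A + 0.6361·B in Cartesian coordinates,
giving P = (0.8429, -0.4518, -0.2921), i.e. latitude -16.99°, longitude -28.19°.

-16.99°, -28.19°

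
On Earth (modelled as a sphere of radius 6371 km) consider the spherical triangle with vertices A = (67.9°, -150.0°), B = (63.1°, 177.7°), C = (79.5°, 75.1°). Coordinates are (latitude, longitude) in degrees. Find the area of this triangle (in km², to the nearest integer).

Side lengths (central angles): a = 0.5377, b = 0.5304, c = 0.2449 rad; semiperimeter s = 0.6565.
By l'Huilier's theorem, tan(E/4) = √[tan(s/2) tan((s−a)/2) tan((s−b)/2) tan((s−c)/2)], giving spherical excess E = 0.0654 rad.
Area = E·R² = 0.0654 × (6371)² ≈ 2652695 km².

2652695 km²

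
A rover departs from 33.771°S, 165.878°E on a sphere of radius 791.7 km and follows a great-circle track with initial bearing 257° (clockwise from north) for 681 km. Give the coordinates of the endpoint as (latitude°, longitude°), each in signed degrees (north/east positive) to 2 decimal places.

Angular distance δ = d/R = 681/791.7 = 0.86017 rad; initial bearing θ = 4.4855 rad.
sin φ₂ = sin φ₁ cos δ + cos φ₁ sin δ cos θ = (-0.5559)(0.6523) + (0.8313)(0.7580)(-0.2250) = -0.5043, so φ₂ = -30.29°.
Δλ = atan2(sin θ sin δ cos φ₁, cos δ − sin φ₁ sin φ₂) = atan2(-0.6139, 0.3720) = -58.789°.
λ₂ = 165.878° − 58.789° = 107.09°.

-30.29°, 107.09°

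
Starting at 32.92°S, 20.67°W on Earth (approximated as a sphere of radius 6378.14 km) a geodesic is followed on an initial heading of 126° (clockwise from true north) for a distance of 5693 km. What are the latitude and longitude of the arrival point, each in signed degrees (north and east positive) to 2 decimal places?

-46.48°, 45.53°

Angular distance δ = d/R = 5693/6378.14 = 0.89258 rad; initial bearing θ = 2.1991 rad.
sin φ₂ = sin φ₁ cos δ + cos φ₁ sin δ cos θ = (-0.5435)(0.6274) + (0.8394)(0.7787)(-0.5878) = -0.7252, so φ₂ = -46.48°.
Δλ = atan2(sin θ sin δ cos φ₁, cos δ − sin φ₁ sin φ₂) = atan2(0.5288, 0.2333) = 66.195°.
λ₂ = -20.670° + 66.195° = 45.53°.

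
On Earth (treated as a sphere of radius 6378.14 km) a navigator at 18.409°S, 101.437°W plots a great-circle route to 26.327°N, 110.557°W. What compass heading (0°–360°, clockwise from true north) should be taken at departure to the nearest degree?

349°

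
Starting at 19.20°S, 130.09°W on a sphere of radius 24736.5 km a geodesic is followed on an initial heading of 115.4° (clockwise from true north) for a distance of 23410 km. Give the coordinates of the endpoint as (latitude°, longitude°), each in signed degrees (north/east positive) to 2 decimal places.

Angular distance δ = d/R = 23410/24736.5 = 0.94637 rad; initial bearing θ = 2.0141 rad.
sin φ₂ = sin φ₁ cos δ + cos φ₁ sin δ cos θ = (-0.3289)(0.5846) + (0.9444)(0.8113)(-0.4289) = -0.5209, so φ₂ = -31.39°.
Δλ = atan2(sin θ sin δ cos φ₁, cos δ − sin φ₁ sin φ₂) = atan2(0.6921, 0.4133) = 59.155°.
λ₂ = -130.090° + 59.155° = -70.94°.

-31.39°, -70.94°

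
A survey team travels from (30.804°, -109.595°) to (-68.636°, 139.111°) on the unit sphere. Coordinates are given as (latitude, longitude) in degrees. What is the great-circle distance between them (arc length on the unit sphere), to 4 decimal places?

With latitudes φ₁ = 30.804°, φ₂ = -68.636° and longitude difference Δλ = -111.294°:
cos c = sin φ₁ sin φ₂ + cos φ₁ cos φ₂ cos Δλ = (0.5121)(-0.9313) + (0.8589)(0.3643)(-0.3632) = -0.59054,
so c = arccos(-0.59054) = 2.20253 rad.
On the unit sphere the arc length equals the central angle: 2.2025.

2.2025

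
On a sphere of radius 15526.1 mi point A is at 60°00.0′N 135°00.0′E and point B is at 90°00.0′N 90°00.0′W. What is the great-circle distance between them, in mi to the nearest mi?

Let φ₁ = 1.0472 rad, φ₂ = 1.5708 rad, and Δλ = 2.3562 rad.
Haversine: a = sin²(Δφ/2) + cos φ₁ cos φ₂ sin²(Δλ/2) = 0.0670 + (0.5000)(0.0000)(0.8536) = 0.06699.
Central angle c = 2·arcsin(√a) = 0.52360 rad.
Distance = R·c = 15526.1 × 0.5236 ≈ 8129 mi.

8129 mi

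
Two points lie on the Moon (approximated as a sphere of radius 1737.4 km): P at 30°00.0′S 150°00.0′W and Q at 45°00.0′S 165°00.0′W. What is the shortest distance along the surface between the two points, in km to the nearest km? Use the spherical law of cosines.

579 km

With latitudes φ₁ = -30.000°, φ₂ = -45.000° and longitude difference Δλ = -15.000°:
cos c = sin φ₁ sin φ₂ + cos φ₁ cos φ₂ cos Δλ = (-0.5000)(-0.7071) + (0.8660)(0.7071)(0.9659) = 0.94506,
so c = arccos(0.94506) = 0.33302 rad.
Distance = R·c = 1737.4 × 0.3330 ≈ 579 km.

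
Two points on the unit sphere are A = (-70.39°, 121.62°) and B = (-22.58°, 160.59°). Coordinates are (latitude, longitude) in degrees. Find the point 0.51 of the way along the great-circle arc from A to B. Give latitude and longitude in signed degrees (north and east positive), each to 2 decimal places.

Central angle δ = 0.9240 rad. Interpolating on the sphere with fraction f = 0.51:
P = [sin((1−f)δ)·A + sin(fδ)·B] / sin δ = 0.5482·A + 0.5689·B in Cartesian coordinates,
giving P = (-0.5919, 0.3312, -0.7348), i.e. latitude -47.29°, longitude 150.77°.

-47.29°, 150.77°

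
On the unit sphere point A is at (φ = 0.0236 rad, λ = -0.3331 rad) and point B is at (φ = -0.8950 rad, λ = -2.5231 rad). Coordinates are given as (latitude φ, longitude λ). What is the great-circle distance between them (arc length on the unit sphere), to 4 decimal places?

1.9621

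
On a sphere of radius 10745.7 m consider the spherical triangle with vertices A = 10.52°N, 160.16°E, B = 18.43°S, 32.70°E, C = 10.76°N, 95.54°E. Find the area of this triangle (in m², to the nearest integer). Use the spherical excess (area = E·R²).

50201459 m²

Side lengths (central angles): a = 1.1956, b = 1.1062, c = 2.2460 rad; semiperimeter s = 2.2739.
By l'Huilier's theorem, tan(E/4) = √[tan(s/2) tan((s−a)/2) tan((s−b)/2) tan((s−c)/2)], giving spherical excess E = 0.4348 rad.
Area = E·R² = 0.4348 × (10745.7)² ≈ 50201459 m².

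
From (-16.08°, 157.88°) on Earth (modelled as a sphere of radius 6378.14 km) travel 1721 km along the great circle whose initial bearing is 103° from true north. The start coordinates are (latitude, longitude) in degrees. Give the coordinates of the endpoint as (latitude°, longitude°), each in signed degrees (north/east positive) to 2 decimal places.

Angular distance δ = d/R = 1721/6378.14 = 0.26983 rad; initial bearing θ = 1.7977 rad.
sin φ₂ = sin φ₁ cos δ + cos φ₁ sin δ cos θ = (-0.2770)(0.9638) + (0.9609)(0.2666)(-0.2250) = -0.3246, so φ₂ = -18.94°.
Δλ = atan2(sin θ sin δ cos φ₁, cos δ − sin φ₁ sin φ₂) = atan2(0.2496, 0.8739) = 15.938°.
λ₂ = 157.880° + 15.938° = 173.82°.

-18.94°, 173.82°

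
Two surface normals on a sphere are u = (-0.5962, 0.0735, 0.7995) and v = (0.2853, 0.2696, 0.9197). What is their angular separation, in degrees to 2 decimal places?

u·v = 0.5850; |u| = 1.0000, |v| = 1.0000.
cos θ = (u·v)/(|u||v|) = 0.5850, so θ = 54.20°.

54.20°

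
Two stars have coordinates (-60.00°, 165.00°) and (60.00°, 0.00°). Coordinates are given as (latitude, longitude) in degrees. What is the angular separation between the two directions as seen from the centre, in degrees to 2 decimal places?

In radians: φ₁ = -1.0472, φ₂ = 1.0472, Δλ = -165.000° = -2.8798 rad.
Haversine: a = sin²(Δφ/2) + cos φ₁ cos φ₂ sin²(Δλ/2) = 0.7500 + (0.5000)(0.5000)(0.9830) = 0.99574.
Central angle c = 2·arcsin(√a) = 3.01097 rad.
So the angular separation is 172.52°.

172.52°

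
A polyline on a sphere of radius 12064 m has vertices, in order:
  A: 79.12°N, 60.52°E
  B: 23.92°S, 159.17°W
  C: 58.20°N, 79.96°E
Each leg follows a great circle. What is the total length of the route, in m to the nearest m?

52292 m

Leg A→B: central angle 2.1305 rad, distance 25702.5 m.
Leg B→C: central angle 2.2040 rad, distance 26589.4 m.
Total: 25702.5 + 26589.4 ≈ 52292 m.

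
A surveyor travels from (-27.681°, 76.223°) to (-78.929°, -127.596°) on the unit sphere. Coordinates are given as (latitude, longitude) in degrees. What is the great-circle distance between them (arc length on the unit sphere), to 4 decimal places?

With latitudes φ₁ = -27.681°, φ₂ = -78.929° and longitude difference Δλ = 156.181°:
cos c = sin φ₁ sin φ₂ + cos φ₁ cos φ₂ cos Δλ = (-0.4645)(-0.9814) + (0.8855)(0.1920)(-0.9148) = 0.30034,
so c = arccos(0.30034) = 1.26575 rad.
On the unit sphere the arc length equals the central angle: 1.2657.

1.2657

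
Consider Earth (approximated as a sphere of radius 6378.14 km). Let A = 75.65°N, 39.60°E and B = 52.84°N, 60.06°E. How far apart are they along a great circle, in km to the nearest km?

Let φ₁ = 1.3203 rad, φ₂ = 0.9222 rad, and Δλ = 0.3571 rad.
cos c = sin φ₁ sin φ₂ + cos φ₁ cos φ₂ cos Δλ = (0.9688)(0.7970) + (0.2478)(0.6040)(0.9369) = 0.91235,
so c = arccos(0.91235) = 0.42181 rad.
Distance = R·c = 6378.14 × 0.4218 ≈ 2690 km.

2690 km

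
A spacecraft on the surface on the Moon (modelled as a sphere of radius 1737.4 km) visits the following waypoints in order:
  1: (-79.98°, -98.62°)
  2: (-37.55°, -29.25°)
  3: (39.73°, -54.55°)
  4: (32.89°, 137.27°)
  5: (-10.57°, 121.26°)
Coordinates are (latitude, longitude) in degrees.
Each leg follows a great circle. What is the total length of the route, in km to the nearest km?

Leg 1→2: central angle 0.8648 rad, distance 1502.6 km.
Leg 2→3: central angle 1.4084 rad, distance 2446.9 km.
Leg 3→4: central angle 1.8598 rad, distance 3231.2 km.
Leg 4→5: central angle 0.8040 rad, distance 1396.9 km.
Total: 1502.6 + 2446.9 + 3231.2 + 1396.9 ≈ 8578 km.

8578 km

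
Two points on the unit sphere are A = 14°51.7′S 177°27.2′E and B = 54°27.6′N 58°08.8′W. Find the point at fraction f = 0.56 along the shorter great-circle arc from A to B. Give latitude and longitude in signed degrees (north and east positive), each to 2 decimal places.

The central angle between A and B is δ = 2.1248 rad.
With f = 0.56, the slerp weights are sin((1−f)δ)/sin δ = 0.9461 and sin(fδ)/sin δ = 1.0916.
Weighted sum of the unit vectors: (0.9461)·(-0.9656,0.0429,-0.2565) + (1.0916)·(0.3068,-0.4937,0.8137) = (-0.5787, -0.4983, 0.6456).
Converting back: φ = atan2(z, √(x²+y²)) = 40.21°, λ = atan2(y, x) = -139.26°.

40.21°, -139.26°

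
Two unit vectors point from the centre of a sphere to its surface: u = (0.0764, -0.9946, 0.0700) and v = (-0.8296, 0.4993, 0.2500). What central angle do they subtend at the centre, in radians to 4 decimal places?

u·v = -0.5425; |u| = 1.0000, |v| = 1.0000.
cos θ = (u·v)/(|u||v|) = -0.5425, so θ = 2.1442 rad.

2.1442 rad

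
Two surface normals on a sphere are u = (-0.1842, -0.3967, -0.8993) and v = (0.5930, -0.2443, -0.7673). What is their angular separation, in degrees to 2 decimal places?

47.34°

u·v = 0.6777; |u| = 1.0000, |v| = 1.0000.
cos θ = (u·v)/(|u||v|) = 0.6777, so θ = 47.34°.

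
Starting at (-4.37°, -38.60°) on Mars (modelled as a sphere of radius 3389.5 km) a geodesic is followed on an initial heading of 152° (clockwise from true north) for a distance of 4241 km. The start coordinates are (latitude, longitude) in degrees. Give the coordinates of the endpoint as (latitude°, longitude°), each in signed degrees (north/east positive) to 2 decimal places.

-59.29°, 22.17°

Angular distance δ = d/R = 4241/3389.5 = 1.25122 rad; initial bearing θ = 2.6529 rad.
sin φ₂ = sin φ₁ cos δ + cos φ₁ sin δ cos θ = (-0.0762)(0.3142) + (0.9971)(0.9494)(-0.8829) = -0.8597, so φ₂ = -59.29°.
Δλ = atan2(sin θ sin δ cos φ₁, cos δ − sin φ₁ sin φ₂) = atan2(0.4444, 0.2487) = 60.772°.
λ₂ = -38.600° + 60.772° = 22.17°.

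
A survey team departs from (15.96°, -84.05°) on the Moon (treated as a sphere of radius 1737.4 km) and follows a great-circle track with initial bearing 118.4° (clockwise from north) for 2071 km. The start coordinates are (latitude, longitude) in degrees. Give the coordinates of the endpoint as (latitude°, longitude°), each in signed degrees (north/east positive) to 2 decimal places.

Angular distance δ = d/R = 2071/1737.4 = 1.19201 rad; initial bearing θ = 2.0665 rad.
sin φ₂ = sin φ₁ cos δ + cos φ₁ sin δ cos θ = (0.2750)(0.3698) + (0.9615)(0.9291)(-0.4756) = -0.3232, so φ₂ = -18.86°.
Δλ = atan2(sin θ sin δ cos φ₁, cos δ − sin φ₁ sin φ₂) = atan2(0.7858, 0.4587) = 59.728°.
λ₂ = -84.050° + 59.728° = -24.32°.

-18.86°, -24.32°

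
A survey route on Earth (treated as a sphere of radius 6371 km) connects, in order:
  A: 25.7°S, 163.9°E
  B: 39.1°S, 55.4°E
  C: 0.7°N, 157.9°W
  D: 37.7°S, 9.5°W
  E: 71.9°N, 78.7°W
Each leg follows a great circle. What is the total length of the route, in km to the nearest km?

52329 km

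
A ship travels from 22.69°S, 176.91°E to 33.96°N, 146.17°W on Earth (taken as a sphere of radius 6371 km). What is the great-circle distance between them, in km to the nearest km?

7411 km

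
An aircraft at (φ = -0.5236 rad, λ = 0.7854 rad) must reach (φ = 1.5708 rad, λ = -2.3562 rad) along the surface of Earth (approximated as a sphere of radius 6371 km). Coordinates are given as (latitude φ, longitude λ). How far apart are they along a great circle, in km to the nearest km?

In radians: φ₁ = -0.5236, φ₂ = 1.5708, Δλ = 180.000° = 3.1416 rad.
cos c = sin φ₁ sin φ₂ + cos φ₁ cos φ₂ cos Δλ = (-0.5000)(1.0000) + (0.8660)(-0.0000)(-1.0000) = -0.50000,
so c = arccos(-0.50000) = 2.09439 rad.
Distance = R·c = 6371 × 2.0944 ≈ 13343 km.

13343 km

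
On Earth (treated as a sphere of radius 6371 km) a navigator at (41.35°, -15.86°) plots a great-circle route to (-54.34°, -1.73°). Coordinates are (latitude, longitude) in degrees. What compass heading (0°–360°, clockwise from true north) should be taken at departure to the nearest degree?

172°

Δλ = 14.130° = 0.2466 rad.
y = sin Δλ · cos φ₂ = (0.2441)(0.5830) = 0.1423
x = cos φ₁ sin φ₂ − sin φ₁ cos φ₂ cos Δλ = (0.7507)(-0.8125) − (0.6607)(0.5830)(0.9697) = -0.9834
θ = atan2(y, x) = 171.77°, so the bearing is 172°.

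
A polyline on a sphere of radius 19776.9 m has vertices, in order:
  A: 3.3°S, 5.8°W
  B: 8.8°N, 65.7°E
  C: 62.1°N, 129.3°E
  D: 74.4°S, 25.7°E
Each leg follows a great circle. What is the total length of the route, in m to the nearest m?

101515 m

Leg A→B: central angle 1.2617 rad, distance 24951.6 m.
Leg B→C: central angle 1.2230 rad, distance 24187.5 m.
Leg C→D: central angle 2.6483 rad, distance 52376.0 m.
Total: 24951.6 + 24187.5 + 52376.0 ≈ 101515 m.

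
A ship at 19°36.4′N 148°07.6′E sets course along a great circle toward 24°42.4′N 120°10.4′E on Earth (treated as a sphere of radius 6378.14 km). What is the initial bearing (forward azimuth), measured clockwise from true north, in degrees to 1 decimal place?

286.3°

With φ₁ = 0.3422, φ₂ = 0.4312, Δλ = -0.4879 rad, the forward-azimuth formula gives
θ = atan2( sin Δλ cos φ₂ , cos φ₁ sin φ₂ − sin φ₁ cos φ₂ cos Δλ ) = atan2(-0.4258, 0.1245) = -73.71°.
Adding 360° brings this into [0°, 360°): 286.3°.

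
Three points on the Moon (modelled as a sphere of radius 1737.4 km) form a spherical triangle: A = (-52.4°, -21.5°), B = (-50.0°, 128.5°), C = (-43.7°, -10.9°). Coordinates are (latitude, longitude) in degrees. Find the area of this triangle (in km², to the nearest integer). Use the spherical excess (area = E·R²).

Side lengths (central angles): a = 1.3935, b = 0.1954, c = 1.3002 rad; semiperimeter s = 1.4446.
By l'Huilier's theorem, tan(E/4) = √[tan(s/2) tan((s−a)/2) tan((s−b)/2) tan((s−c)/2)], giving spherical excess E = 0.1369 rad.
Area = E·R² = 0.1369 × (1737.4)² ≈ 413390 km².

413390 km²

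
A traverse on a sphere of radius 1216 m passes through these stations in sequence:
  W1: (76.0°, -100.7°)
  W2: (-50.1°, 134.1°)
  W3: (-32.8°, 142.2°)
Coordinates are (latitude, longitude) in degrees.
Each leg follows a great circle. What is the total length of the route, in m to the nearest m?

3498 m

Leg W1→W2: central angle 2.5568 rad, distance 3109.1 m.
Leg W2→W3: central angle 0.3195 rad, distance 388.6 m.
Total: 3109.1 + 388.6 ≈ 3498 m.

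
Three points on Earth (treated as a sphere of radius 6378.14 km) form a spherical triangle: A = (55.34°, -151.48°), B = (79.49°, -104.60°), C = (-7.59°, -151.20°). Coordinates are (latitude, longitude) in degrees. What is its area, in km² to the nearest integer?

4214991 km²

Side lengths (central angles): a = 1.5764, b = 1.0983, c = 0.4957 rad; semiperimeter s = 1.5852.
By l'Huilier's theorem, tan(E/4) = √[tan(s/2) tan((s−a)/2) tan((s−b)/2) tan((s−c)/2)], giving spherical excess E = 0.1036 rad.
Area = E·R² = 0.1036 × (6378.14)² ≈ 4214991 km².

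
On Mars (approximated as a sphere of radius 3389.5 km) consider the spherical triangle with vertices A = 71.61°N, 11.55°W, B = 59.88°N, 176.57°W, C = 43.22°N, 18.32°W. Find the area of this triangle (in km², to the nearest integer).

Side lengths (central angles): a = 1.3153, b = 0.4989, c = 0.8395 rad; semiperimeter s = 1.3268.
By l'Huilier's theorem, tan(E/4) = √[tan(s/2) tan((s−a)/2) tan((s−b)/2) tan((s−c)/2)], giving spherical excess E = 0.0886 rad.
Area = E·R² = 0.0886 × (3389.5)² ≈ 1017441 km².

1017441 km²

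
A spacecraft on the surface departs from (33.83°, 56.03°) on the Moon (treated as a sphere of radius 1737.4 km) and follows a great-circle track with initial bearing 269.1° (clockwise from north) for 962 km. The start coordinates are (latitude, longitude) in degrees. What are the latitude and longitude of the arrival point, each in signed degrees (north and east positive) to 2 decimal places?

27.82°, 19.55°

Angular distance δ = d/R = 962/1737.4 = 0.55370 rad; initial bearing θ = 4.6967 rad.
sin φ₂ = sin φ₁ cos δ + cos φ₁ sin δ cos θ = (0.5567)(0.8506) + (0.8307)(0.5258)(-0.0157) = 0.4667, so φ₂ = 27.82°.
Δλ = atan2(sin θ sin δ cos φ₁, cos δ − sin φ₁ sin φ₂) = atan2(-0.4368, 0.5908) = -36.476°.
λ₂ = 56.030° − 36.476° = 19.55°.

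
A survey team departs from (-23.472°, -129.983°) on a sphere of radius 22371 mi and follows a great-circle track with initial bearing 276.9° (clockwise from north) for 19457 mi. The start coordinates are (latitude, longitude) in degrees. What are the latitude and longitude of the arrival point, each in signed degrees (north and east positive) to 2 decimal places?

-9.95°, 179.65°

Angular distance δ = d/R = 19457/22371 = 0.86974 rad; initial bearing θ = 4.8328 rad.
sin φ₂ = sin φ₁ cos δ + cos φ₁ sin δ cos θ = (-0.3983)(0.6450) + (0.9173)(0.7642)(0.1201) = -0.1727, so φ₂ = -9.95°.
Δλ = atan2(sin θ sin δ cos φ₁, cos δ − sin φ₁ sin φ₂) = atan2(-0.6959, 0.5762) = -50.372°.
λ₂ = -129.983° − 50.372° = -180.35° → 179.65° after wrapping to (−180°, 180°].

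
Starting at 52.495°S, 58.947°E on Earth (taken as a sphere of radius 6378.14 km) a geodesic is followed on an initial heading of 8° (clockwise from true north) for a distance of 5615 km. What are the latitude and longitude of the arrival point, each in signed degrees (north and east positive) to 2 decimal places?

Angular distance δ = d/R = 5615/6378.14 = 0.88035 rad; initial bearing θ = 0.1396 rad.
sin φ₂ = sin φ₁ cos δ + cos φ₁ sin δ cos θ = (-0.7933)(0.6369) + (0.6088)(0.7710)(0.9903) = -0.0404, so φ₂ = -2.32°.
Δλ = atan2(sin θ sin δ cos φ₁, cos δ − sin φ₁ sin φ₂) = atan2(0.0653, 0.6048) = 6.165°.
λ₂ = 58.947° + 6.165° = 65.11°.

-2.32°, 65.11°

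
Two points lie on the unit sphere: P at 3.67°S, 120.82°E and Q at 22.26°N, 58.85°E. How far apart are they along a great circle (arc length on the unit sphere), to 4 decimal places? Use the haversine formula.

1.1486

In radians: φ₁ = -0.0641, φ₂ = 0.3885, Δλ = -61.970° = -1.0816 rad.
Haversine: a = sin²(Δφ/2) + cos φ₁ cos φ₂ sin²(Δλ/2) = 0.0503 + (0.9979)(0.9255)(0.2650) = 0.29511.
Central angle c = 2·arcsin(√a) = 1.14859 rad.
On the unit sphere the arc length equals the central angle: 1.1486.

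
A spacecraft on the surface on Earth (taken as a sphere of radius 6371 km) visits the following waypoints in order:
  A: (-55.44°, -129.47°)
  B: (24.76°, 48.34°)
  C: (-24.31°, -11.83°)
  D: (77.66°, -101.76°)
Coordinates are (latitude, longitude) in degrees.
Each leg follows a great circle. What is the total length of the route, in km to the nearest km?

37710 km

Leg A→B: central angle 2.6054 rad, distance 16598.9 km.
Leg B→C: central angle 1.3292 rad, distance 8468.5 km.
Leg C→D: central angle 1.9844 rad, distance 12642.7 km.
Total: 16598.9 + 8468.5 + 12642.7 ≈ 37710 km.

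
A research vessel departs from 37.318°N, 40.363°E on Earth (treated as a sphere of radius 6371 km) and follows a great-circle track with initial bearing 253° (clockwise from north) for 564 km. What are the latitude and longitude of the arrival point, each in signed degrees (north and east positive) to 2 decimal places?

35.68°, 34.39°

Angular distance δ = d/R = 564/6371 = 0.08853 rad; initial bearing θ = 4.4157 rad.
sin φ₂ = sin φ₁ cos δ + cos φ₁ sin δ cos θ = (0.6062)(0.9961) + (0.7953)(0.0884)(-0.2924) = 0.5833, so φ₂ = 35.68°.
Δλ = atan2(sin θ sin δ cos φ₁, cos δ − sin φ₁ sin φ₂) = atan2(-0.0672, 0.6425) = -5.975°.
λ₂ = 40.363° − 5.975° = 34.39°.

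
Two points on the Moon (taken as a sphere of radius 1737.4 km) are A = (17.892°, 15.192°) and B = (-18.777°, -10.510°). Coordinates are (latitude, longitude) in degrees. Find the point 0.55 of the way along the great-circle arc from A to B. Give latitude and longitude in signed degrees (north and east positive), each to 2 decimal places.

Central angle δ = 0.7771 rad. Interpolating on the sphere with fraction f = 0.55:
P = [sin((1−f)δ)·A + sin(fδ)·B] / sin δ = 0.4886·A + 0.5911·B in Cartesian coordinates,
giving P = (0.9990, 0.0198, -0.0402), i.e. latitude -2.30°, longitude 1.13°.

-2.30°, 1.13°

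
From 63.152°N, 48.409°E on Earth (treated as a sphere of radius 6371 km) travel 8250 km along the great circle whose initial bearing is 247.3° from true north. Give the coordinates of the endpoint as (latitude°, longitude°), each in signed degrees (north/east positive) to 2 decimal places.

Angular distance δ = d/R = 8250/6371 = 1.29493 rad; initial bearing θ = 4.3162 rad.
sin φ₂ = sin φ₁ cos δ + cos φ₁ sin δ cos θ = (0.8922)(0.2724) + (0.4516)(0.9622)(-0.3859) = 0.0753, so φ₂ = 4.32°.
Δλ = atan2(sin θ sin δ cos φ₁, cos δ − sin φ₁ sin φ₂) = atan2(-0.4009, 0.2052) = -62.897°.
λ₂ = 48.409° − 62.897° = -14.49°.

4.32°, -14.49°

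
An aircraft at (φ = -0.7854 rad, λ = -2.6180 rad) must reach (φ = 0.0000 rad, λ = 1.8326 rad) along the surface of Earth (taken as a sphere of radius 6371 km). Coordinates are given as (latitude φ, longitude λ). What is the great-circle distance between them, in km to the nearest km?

11180 km

In radians: φ₁ = -0.7854, φ₂ = 0.0000, Δλ = -104.999° = -1.8326 rad.
Haversine: a = sin²(Δφ/2) + cos φ₁ cos φ₂ sin²(Δλ/2) = 0.1464 + (0.7071)(1.0000)(0.6294) = 0.59150.
Central angle c = 2·arcsin(√a) = 1.75484 rad.
Distance = R·c = 6371 × 1.7548 ≈ 11180 km.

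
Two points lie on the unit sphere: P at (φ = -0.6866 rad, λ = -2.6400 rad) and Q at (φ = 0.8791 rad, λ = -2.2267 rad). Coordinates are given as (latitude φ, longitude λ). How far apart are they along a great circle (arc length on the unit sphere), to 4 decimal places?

1.6072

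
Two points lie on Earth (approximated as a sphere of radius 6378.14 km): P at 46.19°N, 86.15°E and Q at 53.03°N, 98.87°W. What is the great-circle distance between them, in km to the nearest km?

Let φ₁ = 0.8062 rad, φ₂ = 0.9255 rad, and Δλ = 3.0540 rad.
Haversine: a = sin²(Δφ/2) + cos φ₁ cos φ₂ sin²(Δλ/2) = 0.0036 + (0.6923)(0.6014)(0.9981) = 0.41909.
Central angle c = 2·arcsin(√a) = 1.40826 rad.
Distance = R·c = 6378.14 × 1.4083 ≈ 8982 km.

8982 km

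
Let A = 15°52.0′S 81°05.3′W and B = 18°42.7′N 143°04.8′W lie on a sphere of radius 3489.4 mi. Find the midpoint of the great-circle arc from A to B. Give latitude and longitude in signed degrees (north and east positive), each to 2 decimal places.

1.66°, -111.82°

Central angle δ = 1.2237 rad. Interpolating on the sphere with fraction f = 0.5:
P = [sin((1−f)δ)·A + sin(fδ)·B] / sin δ = 0.6108·A + 0.6108·B in Cartesian coordinates,
giving P = (-0.3715, -0.9280, 0.0290), i.e. latitude 1.66°, longitude -111.82°.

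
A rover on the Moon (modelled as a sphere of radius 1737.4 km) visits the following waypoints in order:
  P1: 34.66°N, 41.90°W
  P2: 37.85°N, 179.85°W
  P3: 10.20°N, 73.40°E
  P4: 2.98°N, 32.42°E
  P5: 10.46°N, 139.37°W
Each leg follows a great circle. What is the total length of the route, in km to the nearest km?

Leg P1→P2: central angle 1.7045 rad, distance 2961.4 km.
Leg P2→P3: central angle 1.6864 rad, distance 2929.9 km.
Leg P3→P4: central angle 0.7209 rad, distance 1252.5 km.
Leg P4→P5: central angle 2.8670 rad, distance 4981.2 km.
Total: 2961.4 + 2929.9 + 1252.5 + 4981.2 ≈ 12125 km.

12125 km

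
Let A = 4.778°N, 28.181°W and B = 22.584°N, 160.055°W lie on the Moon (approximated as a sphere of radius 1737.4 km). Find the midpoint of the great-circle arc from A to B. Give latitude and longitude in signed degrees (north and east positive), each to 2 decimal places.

30.75°, -89.24°

The central angle between A and B is δ = 2.1922 rad.
With f = 0.5, the slerp weights are sin((1−f)δ)/sin δ = 1.0939 and sin(fδ)/sin δ = 1.0939.
Weighted sum of the unit vectors: (1.0939)·(0.8784,-0.4706,0.0833) + (1.0939)·(-0.8679,-0.3150,0.3840) = (0.0114, -0.8594, 0.5112).
Converting back: φ = atan2(z, √(x²+y²)) = 30.75°, λ = atan2(y, x) = -89.24°.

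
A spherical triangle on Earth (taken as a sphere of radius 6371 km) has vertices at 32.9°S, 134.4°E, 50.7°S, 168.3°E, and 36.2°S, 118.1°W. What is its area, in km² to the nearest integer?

Side lengths (central angles): a = 0.9256, b = 1.4535, c = 0.5321 rad; semiperimeter s = 1.4556.
By l'Huilier's theorem, tan(E/4) = √[tan(s/2) tan((s−a)/2) tan((s−b)/2) tan((s−c)/2)], giving spherical excess E = 0.0454 rad.
Area = E·R² = 0.0454 × (6371)² ≈ 1841358 km².

1841358 km²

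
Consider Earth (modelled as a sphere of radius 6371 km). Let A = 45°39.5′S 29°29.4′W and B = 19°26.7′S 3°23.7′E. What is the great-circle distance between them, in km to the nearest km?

4189 km

Let φ₁ = -0.7969 rad, φ₂ = -0.3394 rad, and Δλ = 0.5740 rad.
Haversine: a = sin²(Δφ/2) + cos φ₁ cos φ₂ sin²(Δλ/2) = 0.0514 + (0.6989)(0.9430)(0.0801) = 0.10423.
Central angle c = 2·arcsin(√a) = 0.65746 rad.
Distance = R·c = 6371 × 0.6575 ≈ 4189 km.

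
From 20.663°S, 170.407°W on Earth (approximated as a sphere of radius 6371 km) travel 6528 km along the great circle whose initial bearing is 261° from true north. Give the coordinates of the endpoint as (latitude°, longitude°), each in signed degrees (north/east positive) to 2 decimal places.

Angular distance δ = d/R = 6528/6371 = 1.02464 rad; initial bearing θ = 4.5553 rad.
sin φ₂ = sin φ₁ cos δ + cos φ₁ sin δ cos θ = (-0.3529)(0.5194) + (0.9357)(0.8545)(-0.1564) = -0.3084, so φ₂ = -17.96°.
Δλ = atan2(sin θ sin δ cos φ₁, cos δ − sin φ₁ sin φ₂) = atan2(-0.7897, 0.4106) = -62.529°.
λ₂ = -170.407° − 62.529° = -232.94° → 127.06° after wrapping to (−180°, 180°].

-17.96°, 127.06°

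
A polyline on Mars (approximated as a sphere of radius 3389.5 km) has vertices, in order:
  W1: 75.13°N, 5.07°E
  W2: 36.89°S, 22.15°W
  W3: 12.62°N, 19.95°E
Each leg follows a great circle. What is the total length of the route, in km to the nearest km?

10460 km

Leg W1→W2: central angle 1.9798 rad, distance 6710.4 km.
Leg W2→W3: central angle 1.1063 rad, distance 3749.9 km.
Total: 6710.4 + 3749.9 ≈ 10460 km.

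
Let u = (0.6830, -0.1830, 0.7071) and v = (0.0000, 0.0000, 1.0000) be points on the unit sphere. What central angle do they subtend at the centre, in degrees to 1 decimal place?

u·v = 0.7071; |u| = 1.0000, |v| = 1.0000.
cos θ = (u·v)/(|u||v|) = 0.7071, so θ = 45.0°.

45.0°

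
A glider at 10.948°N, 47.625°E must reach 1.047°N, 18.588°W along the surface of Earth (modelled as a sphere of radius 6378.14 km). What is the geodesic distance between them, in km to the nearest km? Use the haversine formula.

7398 km

With latitudes φ₁ = 10.948°, φ₂ = 1.047° and longitude difference Δλ = -66.213°:
Haversine: a = sin²(Δφ/2) + cos φ₁ cos φ₂ sin²(Δλ/2) = 0.0074 + (0.9818)(0.9998)(0.2983) = 0.30030.
Central angle c = 2·arcsin(√a) = 1.15993 rad.
Distance = R·c = 6378.14 × 1.1599 ≈ 7398 km.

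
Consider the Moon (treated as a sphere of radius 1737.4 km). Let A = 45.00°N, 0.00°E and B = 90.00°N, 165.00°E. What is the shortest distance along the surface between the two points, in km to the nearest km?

In radians: φ₁ = 0.7854, φ₂ = 1.5708, Δλ = 165.000° = 2.8798 rad.
cos c = sin φ₁ sin φ₂ + cos φ₁ cos φ₂ cos Δλ = (0.7071)(1.0000) + (0.7071)(0.0000)(-0.9659) = 0.70711,
so c = arccos(0.70711) = 0.78540 rad.
Distance = R·c = 1737.4 × 0.7854 ≈ 1365 km.

1365 km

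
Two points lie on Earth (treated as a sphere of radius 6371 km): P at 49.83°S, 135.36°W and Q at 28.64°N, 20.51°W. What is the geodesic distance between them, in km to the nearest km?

14141 km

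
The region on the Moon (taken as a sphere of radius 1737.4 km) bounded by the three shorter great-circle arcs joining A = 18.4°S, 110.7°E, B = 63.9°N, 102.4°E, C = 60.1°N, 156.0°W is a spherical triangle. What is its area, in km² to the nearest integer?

2022260 km²

Side lengths (central angles): a = 0.7460, b = 1.8764, c = 1.4408 rad; semiperimeter s = 2.0316.
By l'Huilier's theorem, tan(E/4) = √[tan(s/2) tan((s−a)/2) tan((s−b)/2) tan((s−c)/2)], giving spherical excess E = 0.6699 rad.
Area = E·R² = 0.6699 × (1737.4)² ≈ 2022260 km².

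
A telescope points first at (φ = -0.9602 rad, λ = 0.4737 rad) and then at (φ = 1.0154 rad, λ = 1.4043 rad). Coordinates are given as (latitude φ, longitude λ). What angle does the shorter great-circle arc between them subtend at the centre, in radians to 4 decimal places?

2.1125 rad

Let φ₁ = -0.9602 rad, φ₂ = 1.0154 rad, and Δλ = 0.9306 rad.
Haversine: a = sin²(Δφ/2) + cos φ₁ cos φ₂ sin²(Δλ/2) = 0.6969 + (0.5734)(0.5273)(0.2013) = 0.75778.
Central angle c = 2·arcsin(√a) = 2.11246 rad.
So the angular separation is 2.1125 rad.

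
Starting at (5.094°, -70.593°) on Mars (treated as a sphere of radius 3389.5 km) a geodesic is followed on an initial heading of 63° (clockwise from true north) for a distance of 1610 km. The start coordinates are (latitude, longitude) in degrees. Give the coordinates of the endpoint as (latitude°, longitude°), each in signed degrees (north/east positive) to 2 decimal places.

16.60°, -45.43°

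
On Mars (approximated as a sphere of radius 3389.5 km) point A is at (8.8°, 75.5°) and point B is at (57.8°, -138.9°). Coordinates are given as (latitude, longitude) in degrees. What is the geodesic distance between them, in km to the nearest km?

6375 km

In radians: φ₁ = 0.1536, φ₂ = 1.0088, Δλ = 145.600° = 2.5412 rad.
cos c = sin φ₁ sin φ₂ + cos φ₁ cos φ₂ cos Δλ = (0.1530)(0.8462) + (0.9882)(0.5329)(-0.8251) = -0.30505,
so c = arccos(-0.30505) = 1.88079 rad.
Distance = R·c = 3389.5 × 1.8808 ≈ 6375 km.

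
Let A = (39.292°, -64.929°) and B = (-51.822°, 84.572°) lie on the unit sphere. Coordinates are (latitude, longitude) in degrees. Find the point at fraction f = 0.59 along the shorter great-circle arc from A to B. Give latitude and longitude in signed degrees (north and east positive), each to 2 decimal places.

-31.68°, -2.23°

Central angle δ = 2.7141 rad. Interpolating on the sphere with fraction f = 0.59:
P = [sin((1−f)δ)·A + sin(fδ)·B] / sin δ = 2.1632·A + 2.4107·B in Cartesian coordinates,
giving P = (0.8504, -0.0331, -0.5251), i.e. latitude -31.68°, longitude -2.23°.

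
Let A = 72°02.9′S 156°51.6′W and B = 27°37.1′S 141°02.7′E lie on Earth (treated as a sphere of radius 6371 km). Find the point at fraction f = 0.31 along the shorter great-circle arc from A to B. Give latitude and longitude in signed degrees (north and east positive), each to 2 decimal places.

-61.79°, 166.70°

Central angle δ = 0.9657 rad. Interpolating on the sphere with fraction f = 0.31:
P = [sin((1−f)δ)·A + sin(fδ)·B] / sin δ = 0.7516·A + 0.3586·B in Cartesian coordinates,
giving P = (-0.4601, 0.1087, -0.8812), i.e. latitude -61.79°, longitude 166.70°.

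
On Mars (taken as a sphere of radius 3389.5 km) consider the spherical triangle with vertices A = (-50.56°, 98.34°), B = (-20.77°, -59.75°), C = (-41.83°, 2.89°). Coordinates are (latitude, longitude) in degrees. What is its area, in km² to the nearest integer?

6361440 km²

Side lengths (central angles): a = 0.9804, b = 1.0814, c = 1.8517 rad; semiperimeter s = 1.9567.
By l'Huilier's theorem, tan(E/4) = √[tan(s/2) tan((s−a)/2) tan((s−b)/2) tan((s−c)/2)], giving spherical excess E = 0.5537 rad.
Area = E·R² = 0.5537 × (3389.5)² ≈ 6361440 km².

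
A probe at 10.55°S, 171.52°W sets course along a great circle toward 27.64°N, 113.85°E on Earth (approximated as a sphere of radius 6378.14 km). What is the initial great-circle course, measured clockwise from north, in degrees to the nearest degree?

300°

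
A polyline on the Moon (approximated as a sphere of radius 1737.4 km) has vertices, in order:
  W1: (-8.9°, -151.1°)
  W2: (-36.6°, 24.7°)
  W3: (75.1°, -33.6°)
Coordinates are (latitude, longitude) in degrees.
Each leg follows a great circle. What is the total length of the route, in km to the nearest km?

7648 km

Leg W1→W2: central angle 2.3445 rad, distance 4073.3 km.
Leg W2→W3: central angle 2.0575 rad, distance 3574.7 km.
Total: 4073.3 + 3574.7 ≈ 7648 km.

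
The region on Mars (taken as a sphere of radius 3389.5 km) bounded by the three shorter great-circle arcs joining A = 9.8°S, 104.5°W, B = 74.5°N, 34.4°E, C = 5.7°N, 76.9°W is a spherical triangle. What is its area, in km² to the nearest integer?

5719215 km²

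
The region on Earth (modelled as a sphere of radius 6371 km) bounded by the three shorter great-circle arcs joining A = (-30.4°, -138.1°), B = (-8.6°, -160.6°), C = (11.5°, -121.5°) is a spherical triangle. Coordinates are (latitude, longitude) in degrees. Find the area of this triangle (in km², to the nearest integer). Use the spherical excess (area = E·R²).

Side lengths (central angles): a = 0.7640, b = 0.7826, c = 0.5285 rad; semiperimeter s = 1.0375.
By l'Huilier's theorem, tan(E/4) = √[tan(s/2) tan((s−a)/2) tan((s−b)/2) tan((s−c)/2)], giving spherical excess E = 0.2046 rad.
Area = E·R² = 0.2046 × (6371)² ≈ 8303266 km².

8303266 km²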